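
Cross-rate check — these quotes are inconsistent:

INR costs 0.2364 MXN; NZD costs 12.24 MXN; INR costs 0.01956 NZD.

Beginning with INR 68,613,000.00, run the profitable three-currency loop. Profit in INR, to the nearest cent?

Profitable loop is INR → NZD → MXN → INR:
INR 68,613,000.00 × 0.01956 = NZD 1,342,070.28
NZD 1,342,070.28 × 12.24 = MXN 16,426,940.23
MXN 16,426,940.23 ÷ 0.2364 = INR 69,487,902.82
Profit = INR 69,487,902.82 − INR 68,613,000.00

Profit: INR 874,902.82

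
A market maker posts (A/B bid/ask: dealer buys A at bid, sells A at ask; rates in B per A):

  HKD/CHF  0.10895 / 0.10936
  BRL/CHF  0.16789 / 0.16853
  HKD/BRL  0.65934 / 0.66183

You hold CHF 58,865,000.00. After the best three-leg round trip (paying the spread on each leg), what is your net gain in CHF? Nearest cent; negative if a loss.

Best loop CHF → HKD → BRL → CHF:
CHF 58,865,000.00 ÷ 0.10936 (buy HKD at ask) = HKD 538,268,105.34
HKD 538,268,105.34 × 0.65934 (sell HKD at bid) = BRL 354,901,692.57
BRL 354,901,692.57 × 0.16789 (sell BRL at bid) = CHF 59,584,445.17

Net profit: CHF 719,445.17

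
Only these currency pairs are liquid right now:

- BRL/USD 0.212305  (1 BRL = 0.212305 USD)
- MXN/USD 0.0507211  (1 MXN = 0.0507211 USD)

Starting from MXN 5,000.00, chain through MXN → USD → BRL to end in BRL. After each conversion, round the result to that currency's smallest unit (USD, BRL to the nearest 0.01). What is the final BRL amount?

BRL 1,194.56

MXN 5,000.00 × 0.0507211 = USD 253.61
USD 253.61 ÷ 0.212305 = BRL 1,194.56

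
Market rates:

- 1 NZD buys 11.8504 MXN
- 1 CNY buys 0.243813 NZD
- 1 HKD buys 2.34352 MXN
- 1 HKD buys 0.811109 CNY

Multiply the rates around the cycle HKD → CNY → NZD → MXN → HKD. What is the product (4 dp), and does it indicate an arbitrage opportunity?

Around HKD → CNY → NZD → MXN → HKD: 1 × 0.811109 × 0.243813 × 11.8504 ÷ 2.34352 = 1.000001
Product ≈ 1 (deviation 0.000%, within rounding noise).

1.0000 (no arbitrage)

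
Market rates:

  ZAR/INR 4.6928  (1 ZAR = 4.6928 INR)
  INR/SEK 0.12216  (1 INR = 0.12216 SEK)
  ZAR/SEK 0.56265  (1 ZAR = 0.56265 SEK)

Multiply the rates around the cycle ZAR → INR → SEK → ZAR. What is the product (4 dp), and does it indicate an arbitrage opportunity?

Around ZAR → INR → SEK → ZAR: 1 × 4.6928 × 0.12216 ÷ 0.56265 = 1.018879
Product > 1; profitable direction is ZAR → INR → SEK → ZAR.

1.0189 (arbitrage exists)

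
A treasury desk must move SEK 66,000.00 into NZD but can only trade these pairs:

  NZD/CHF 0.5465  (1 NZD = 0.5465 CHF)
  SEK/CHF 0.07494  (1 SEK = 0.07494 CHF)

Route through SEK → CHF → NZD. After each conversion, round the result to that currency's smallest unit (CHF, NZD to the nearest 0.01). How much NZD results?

NZD 9,050.39

SEK 66,000.00 × 0.07494 = CHF 4,946.04
CHF 4,946.04 ÷ 0.5465 = NZD 9,050.39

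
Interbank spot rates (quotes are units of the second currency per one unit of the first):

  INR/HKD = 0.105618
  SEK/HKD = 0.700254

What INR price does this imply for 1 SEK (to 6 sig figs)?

SEK/INR = 6.63006

1 SEK × 0.700254 = 0.700254 HKD
0.700254 HKD ÷ 0.105618 = 6.63006 INR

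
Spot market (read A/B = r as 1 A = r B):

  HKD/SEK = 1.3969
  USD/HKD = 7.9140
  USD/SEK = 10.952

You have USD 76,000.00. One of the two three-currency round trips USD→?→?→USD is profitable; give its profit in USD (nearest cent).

Profit: USD 715.22

Profitable loop is USD → HKD → SEK → USD:
USD 76,000.00 × 7.9140 = HKD 601,464.00
HKD 601,464.00 × 1.3969 = SEK 840,185.06
SEK 840,185.06 ÷ 10.952 = USD 76,715.22
Profit = USD 76,715.22 − USD 76,000.00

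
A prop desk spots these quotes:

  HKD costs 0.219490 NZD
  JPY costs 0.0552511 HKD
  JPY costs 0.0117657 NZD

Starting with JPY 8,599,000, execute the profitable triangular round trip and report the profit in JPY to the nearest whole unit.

Profitable loop is JPY → HKD → NZD → JPY:
JPY 8,599,000 × 0.0552511 = HKD 475,104.21
HKD 475,104.21 × 0.219490 = NZD 104,280.62
NZD 104,280.62 ÷ 0.0117657 = JPY 8,863,104
Profit = JPY 8,863,104 − JPY 8,599,000

Profit: JPY 264,104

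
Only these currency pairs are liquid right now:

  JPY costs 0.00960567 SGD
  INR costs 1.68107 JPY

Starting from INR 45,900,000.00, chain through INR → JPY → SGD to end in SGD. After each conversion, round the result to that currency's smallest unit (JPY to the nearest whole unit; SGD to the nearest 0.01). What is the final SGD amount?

SGD 741,184.19

INR 45,900,000.00 × 1.68107 = JPY 77,161,113
JPY 77,161,113 × 0.00960567 = SGD 741,184.19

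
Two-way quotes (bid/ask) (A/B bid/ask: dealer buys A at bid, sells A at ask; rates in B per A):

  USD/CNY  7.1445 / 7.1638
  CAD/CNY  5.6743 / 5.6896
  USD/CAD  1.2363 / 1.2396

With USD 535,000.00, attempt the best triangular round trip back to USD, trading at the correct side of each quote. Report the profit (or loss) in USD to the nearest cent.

Net profit: USD 6,953.87

Best loop USD → CNY → CAD → USD:
USD 535,000.00 × 7.1445 (sell USD at bid) = CNY 3,822,307.50
CNY 3,822,307.50 ÷ 5.6896 (buy CAD at ask) = CAD 671,806.01
CAD 671,806.01 ÷ 1.2396 (buy USD at ask) = USD 541,953.87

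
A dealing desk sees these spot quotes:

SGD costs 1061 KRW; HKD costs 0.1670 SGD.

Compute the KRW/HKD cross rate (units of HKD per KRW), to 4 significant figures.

KRW/HKD = 0.005644

1 KRW ÷ 1061 = 0.000942507 SGD
0.000942507 SGD ÷ 0.1670 = 0.00564375 HKD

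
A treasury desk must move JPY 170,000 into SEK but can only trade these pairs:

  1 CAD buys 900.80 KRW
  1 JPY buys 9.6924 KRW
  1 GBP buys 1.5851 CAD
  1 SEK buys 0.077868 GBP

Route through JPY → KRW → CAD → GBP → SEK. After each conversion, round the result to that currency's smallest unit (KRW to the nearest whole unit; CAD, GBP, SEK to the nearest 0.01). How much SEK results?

SEK 14,819.57

JPY 170,000 × 9.6924 = KRW 1,647,708
KRW 1,647,708 ÷ 900.80 = CAD 1,829.16
CAD 1,829.16 ÷ 1.5851 = GBP 1,153.97
GBP 1,153.97 ÷ 0.077868 = SEK 14,819.57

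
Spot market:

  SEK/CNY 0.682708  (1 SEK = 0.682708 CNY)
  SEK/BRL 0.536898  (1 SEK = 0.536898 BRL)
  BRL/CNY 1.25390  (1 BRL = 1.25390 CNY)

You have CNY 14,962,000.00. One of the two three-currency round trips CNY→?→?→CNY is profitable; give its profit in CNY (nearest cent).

Profitable loop is CNY → BRL → SEK → CNY:
CNY 14,962,000.00 ÷ 1.25390 = BRL 11,932,371.00
BRL 11,932,371.00 ÷ 0.536898 = SEK 22,224,651.61
SEK 22,224,651.61 × 0.682708 = CNY 15,172,947.45
Profit = CNY 15,172,947.45 − CNY 14,962,000.00

Profit: CNY 210,947.45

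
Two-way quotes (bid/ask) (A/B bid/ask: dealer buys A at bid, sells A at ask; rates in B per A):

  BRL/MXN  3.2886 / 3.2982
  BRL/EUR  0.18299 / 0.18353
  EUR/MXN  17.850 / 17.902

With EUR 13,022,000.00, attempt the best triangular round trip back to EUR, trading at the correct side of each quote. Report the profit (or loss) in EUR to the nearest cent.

Net profit: EUR 12,072.31

Best loop EUR → BRL → MXN → EUR:
EUR 13,022,000.00 ÷ 0.18353 (buy BRL at ask) = BRL 70,952,977.71
BRL 70,952,977.71 × 3.2886 (sell BRL at bid) = MXN 233,335,962.51
MXN 233,335,962.51 ÷ 17.902 (buy EUR at ask) = EUR 13,034,072.31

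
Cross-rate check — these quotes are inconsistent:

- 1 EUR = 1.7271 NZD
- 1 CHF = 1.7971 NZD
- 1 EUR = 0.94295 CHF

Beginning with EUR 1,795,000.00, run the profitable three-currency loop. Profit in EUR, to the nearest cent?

Profitable loop is EUR → NZD → CHF → EUR:
EUR 1,795,000.00 × 1.7271 = NZD 3,100,144.50
NZD 3,100,144.50 ÷ 1.7971 = CHF 1,725,081.80
CHF 1,725,081.80 ÷ 0.94295 = EUR 1,829,452.04
Profit = EUR 1,829,452.04 − EUR 1,795,000.00

Profit: EUR 34,452.04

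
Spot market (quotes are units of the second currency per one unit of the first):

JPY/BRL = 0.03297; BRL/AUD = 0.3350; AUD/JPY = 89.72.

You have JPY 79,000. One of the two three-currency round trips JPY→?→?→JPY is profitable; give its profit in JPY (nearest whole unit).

Profitable loop is JPY → AUD → BRL → JPY:
JPY 79,000 ÷ 89.72 = AUD 880.52
AUD 880.52 ÷ 0.3350 = BRL 2,628.41
BRL 2,628.41 ÷ 0.03297 = JPY 79,721
Profit = JPY 79,721 − JPY 79,000

Profit: JPY 721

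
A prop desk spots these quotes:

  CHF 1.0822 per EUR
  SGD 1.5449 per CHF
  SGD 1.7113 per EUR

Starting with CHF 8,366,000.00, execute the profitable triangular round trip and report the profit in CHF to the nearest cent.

Profit: CHF 197,200.40

Profitable loop is CHF → EUR → SGD → CHF:
CHF 8,366,000.00 ÷ 1.0822 = EUR 7,730,548.88
EUR 7,730,548.88 × 1.7113 = SGD 13,229,288.30
SGD 13,229,288.30 ÷ 1.5449 = CHF 8,563,200.40
Profit = CHF 8,563,200.40 − CHF 8,366,000.00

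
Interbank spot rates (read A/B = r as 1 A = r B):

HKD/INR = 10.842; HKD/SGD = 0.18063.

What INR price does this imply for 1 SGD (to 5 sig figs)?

1 SGD ÷ 0.18063 = 5.53618 HKD
5.53618 HKD × 10.842 = 60.0233 INR

SGD/INR = 60.023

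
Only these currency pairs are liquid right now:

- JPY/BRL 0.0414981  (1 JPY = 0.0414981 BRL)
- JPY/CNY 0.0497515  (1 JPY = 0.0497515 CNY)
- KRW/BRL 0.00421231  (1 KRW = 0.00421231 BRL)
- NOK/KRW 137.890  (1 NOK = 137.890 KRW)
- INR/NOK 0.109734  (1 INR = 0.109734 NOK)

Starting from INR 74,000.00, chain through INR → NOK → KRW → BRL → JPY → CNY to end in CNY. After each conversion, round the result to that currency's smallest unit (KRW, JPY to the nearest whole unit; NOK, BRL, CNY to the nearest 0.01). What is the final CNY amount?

INR 74,000.00 × 0.109734 = NOK 8,120.32
NOK 8,120.32 × 137.890 = KRW 1,119,711
KRW 1,119,711 × 0.00421231 = BRL 4,716.57
BRL 4,716.57 ÷ 0.0414981 = JPY 113,657
JPY 113,657 × 0.0497515 = CNY 5,654.61

CNY 5,654.61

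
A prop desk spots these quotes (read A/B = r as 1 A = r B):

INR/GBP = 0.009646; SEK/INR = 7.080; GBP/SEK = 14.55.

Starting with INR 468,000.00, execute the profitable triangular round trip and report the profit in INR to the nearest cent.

Profit: INR 2,979.87

Profitable loop is INR → SEK → GBP → INR:
INR 468,000.00 ÷ 7.080 = SEK 66,101.69
SEK 66,101.69 ÷ 14.55 = GBP 4,543.07
GBP 4,543.07 ÷ 0.009646 = INR 470,979.87
Profit = INR 470,979.87 − INR 468,000.00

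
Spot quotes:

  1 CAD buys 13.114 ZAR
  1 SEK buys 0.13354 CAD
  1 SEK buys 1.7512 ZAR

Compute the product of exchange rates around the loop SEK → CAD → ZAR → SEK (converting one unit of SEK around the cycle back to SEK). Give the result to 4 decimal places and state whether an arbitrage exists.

Around SEK → CAD → ZAR → SEK: 1 × 0.13354 × 13.114 ÷ 1.7512 = 1.000025
Product ≈ 1 (deviation 0.002%, within rounding noise).

1.0000 (no arbitrage)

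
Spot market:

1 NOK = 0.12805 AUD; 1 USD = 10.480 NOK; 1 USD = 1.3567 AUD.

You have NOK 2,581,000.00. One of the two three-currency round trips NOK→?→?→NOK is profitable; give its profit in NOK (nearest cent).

Profitable loop is NOK → USD → AUD → NOK:
NOK 2,581,000.00 ÷ 10.480 = USD 246,278.63
USD 246,278.63 × 1.3567 = AUD 334,126.21
AUD 334,126.21 ÷ 0.12805 = NOK 2,609,341.76
Profit = NOK 2,609,341.76 − NOK 2,581,000.00

Profit: NOK 28,341.76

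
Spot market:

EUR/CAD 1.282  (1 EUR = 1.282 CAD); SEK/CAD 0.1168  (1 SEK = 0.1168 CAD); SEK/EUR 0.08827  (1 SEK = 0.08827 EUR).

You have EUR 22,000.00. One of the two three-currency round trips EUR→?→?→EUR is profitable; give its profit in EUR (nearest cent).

Profitable loop is EUR → SEK → CAD → EUR:
EUR 22,000.00 ÷ 0.08827 = SEK 249,235.30
SEK 249,235.30 × 0.1168 = CAD 29,110.68
CAD 29,110.68 ÷ 1.282 = EUR 22,707.24
Profit = EUR 22,707.24 − EUR 22,000.00

Profit: EUR 707.24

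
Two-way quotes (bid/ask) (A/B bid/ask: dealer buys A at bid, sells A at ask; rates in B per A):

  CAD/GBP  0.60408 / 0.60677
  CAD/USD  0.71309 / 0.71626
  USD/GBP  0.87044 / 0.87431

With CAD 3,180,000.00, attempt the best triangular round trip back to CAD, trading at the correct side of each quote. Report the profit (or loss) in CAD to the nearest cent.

Net profit: CAD 73,016.05

Best loop CAD → USD → GBP → CAD:
CAD 3,180,000.00 × 0.71309 (sell CAD at bid) = USD 2,267,626.20
USD 2,267,626.20 × 0.87044 (sell USD at bid) = GBP 1,973,832.55
GBP 1,973,832.55 ÷ 0.60677 (buy CAD at ask) = CAD 3,253,016.05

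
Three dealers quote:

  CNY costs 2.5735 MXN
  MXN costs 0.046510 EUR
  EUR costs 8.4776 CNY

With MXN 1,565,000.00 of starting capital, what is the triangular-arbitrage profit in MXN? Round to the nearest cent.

Profitable loop is MXN → EUR → CNY → MXN:
MXN 1,565,000.00 × 0.046510 = EUR 72,788.15
EUR 72,788.15 × 8.4776 = CNY 617,068.82
CNY 617,068.82 × 2.5735 = MXN 1,588,026.61
Profit = MXN 1,588,026.61 − MXN 1,565,000.00

Profit: MXN 23,026.61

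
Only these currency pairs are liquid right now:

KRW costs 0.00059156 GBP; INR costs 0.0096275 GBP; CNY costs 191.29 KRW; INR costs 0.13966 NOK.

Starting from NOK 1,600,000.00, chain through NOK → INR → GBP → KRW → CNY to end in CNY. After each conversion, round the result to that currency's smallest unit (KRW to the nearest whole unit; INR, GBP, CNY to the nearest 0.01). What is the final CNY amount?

NOK 1,600,000.00 ÷ 0.13966 = INR 11,456,394.10
INR 11,456,394.10 × 0.0096275 = GBP 110,296.43
GBP 110,296.43 ÷ 0.00059156 = KRW 186,450,115
KRW 186,450,115 ÷ 191.29 = CNY 974,698.70

CNY 974,698.70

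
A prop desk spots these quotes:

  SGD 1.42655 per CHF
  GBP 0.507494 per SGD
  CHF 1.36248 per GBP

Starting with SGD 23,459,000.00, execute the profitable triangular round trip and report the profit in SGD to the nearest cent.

Profit: SGD 323,715.97

Profitable loop is SGD → CHF → GBP → SGD:
SGD 23,459,000.00 ÷ 1.42655 = CHF 16,444,569.07
CHF 16,444,569.07 ÷ 1.36248 = GBP 12,069,585.66
GBP 12,069,585.66 ÷ 0.507494 = SGD 23,782,715.97
Profit = SGD 23,782,715.97 − SGD 23,459,000.00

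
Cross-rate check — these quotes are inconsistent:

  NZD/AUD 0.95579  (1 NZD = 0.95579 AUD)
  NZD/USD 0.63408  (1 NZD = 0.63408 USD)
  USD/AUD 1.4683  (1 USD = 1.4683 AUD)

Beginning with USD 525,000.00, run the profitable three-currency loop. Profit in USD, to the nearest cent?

Profit: USD 13,967.94

Profitable loop is USD → NZD → AUD → USD:
USD 525,000.00 ÷ 0.63408 = NZD 827,971.23
NZD 827,971.23 × 0.95579 = AUD 791,366.63
AUD 791,366.63 ÷ 1.4683 = USD 538,967.94
Profit = USD 538,967.94 − USD 525,000.00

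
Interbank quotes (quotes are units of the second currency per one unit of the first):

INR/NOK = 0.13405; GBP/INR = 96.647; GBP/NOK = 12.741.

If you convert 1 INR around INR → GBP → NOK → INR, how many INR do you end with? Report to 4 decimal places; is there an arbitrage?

Around INR → GBP → NOK → INR: 1 ÷ 96.647 × 12.741 ÷ 0.13405 = 0.983441
Product < 1; profitable direction is INR → NOK → GBP → INR.

0.9834 (arbitrage exists)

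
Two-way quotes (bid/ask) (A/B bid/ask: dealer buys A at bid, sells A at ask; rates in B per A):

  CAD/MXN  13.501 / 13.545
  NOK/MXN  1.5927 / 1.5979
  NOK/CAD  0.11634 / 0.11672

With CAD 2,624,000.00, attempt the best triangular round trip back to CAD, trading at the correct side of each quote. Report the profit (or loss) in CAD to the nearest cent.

Net profit: CAD 19,464.74

Best loop CAD → NOK → MXN → CAD:
CAD 2,624,000.00 ÷ 0.11672 (buy NOK at ask) = NOK 22,481,151.47
NOK 22,481,151.47 × 1.5927 (sell NOK at bid) = MXN 35,805,729.95
MXN 35,805,729.95 ÷ 13.545 (buy CAD at ask) = CAD 2,643,464.74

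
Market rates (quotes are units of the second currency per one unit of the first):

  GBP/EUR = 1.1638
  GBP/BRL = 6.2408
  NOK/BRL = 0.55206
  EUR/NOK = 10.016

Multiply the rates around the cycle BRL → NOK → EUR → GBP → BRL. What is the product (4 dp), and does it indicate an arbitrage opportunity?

0.9698 (arbitrage exists)

Around BRL → NOK → EUR → GBP → BRL: 1 ÷ 0.55206 ÷ 10.016 ÷ 1.1638 × 6.2408 = 0.969798
Product < 1; profitable direction is BRL → GBP → EUR → NOK → BRL.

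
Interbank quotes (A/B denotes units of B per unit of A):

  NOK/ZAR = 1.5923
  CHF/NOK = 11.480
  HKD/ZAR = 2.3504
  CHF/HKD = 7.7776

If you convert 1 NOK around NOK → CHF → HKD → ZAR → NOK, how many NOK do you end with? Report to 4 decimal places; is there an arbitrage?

Around NOK → CHF → HKD → ZAR → NOK: 1 ÷ 11.480 × 7.7776 × 2.3504 ÷ 1.5923 = 1.000047
Product ≈ 1 (deviation 0.005%, within rounding noise).

1.0000 (no arbitrage)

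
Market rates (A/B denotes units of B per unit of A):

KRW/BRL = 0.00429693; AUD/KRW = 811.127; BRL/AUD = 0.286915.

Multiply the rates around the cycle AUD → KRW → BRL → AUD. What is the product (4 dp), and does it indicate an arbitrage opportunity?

1.0000 (no arbitrage)

Around AUD → KRW → BRL → AUD: 1 × 811.127 × 0.00429693 × 0.286915 = 1.000001
Product ≈ 1 (deviation 0.000%, within rounding noise).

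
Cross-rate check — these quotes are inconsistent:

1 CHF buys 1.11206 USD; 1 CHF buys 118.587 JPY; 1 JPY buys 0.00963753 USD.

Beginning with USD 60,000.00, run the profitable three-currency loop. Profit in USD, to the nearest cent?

Profit: USD 1,663.17

Profitable loop is USD → CHF → JPY → USD:
USD 60,000.00 ÷ 1.11206 = CHF 53,953.92
CHF 53,953.92 × 118.587 = JPY 6,398,234
JPY 6,398,234 × 0.00963753 = USD 61,663.17
Profit = USD 61,663.17 − USD 60,000.00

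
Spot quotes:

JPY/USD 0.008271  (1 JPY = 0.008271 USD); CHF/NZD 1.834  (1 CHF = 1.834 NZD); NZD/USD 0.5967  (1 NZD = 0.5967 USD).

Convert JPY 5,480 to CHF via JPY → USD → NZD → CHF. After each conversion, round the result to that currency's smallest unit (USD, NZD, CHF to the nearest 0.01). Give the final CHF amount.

JPY 5,480 × 0.008271 = USD 45.33
USD 45.33 ÷ 0.5967 = NZD 75.97
NZD 75.97 ÷ 1.834 = CHF 41.42

CHF 41.42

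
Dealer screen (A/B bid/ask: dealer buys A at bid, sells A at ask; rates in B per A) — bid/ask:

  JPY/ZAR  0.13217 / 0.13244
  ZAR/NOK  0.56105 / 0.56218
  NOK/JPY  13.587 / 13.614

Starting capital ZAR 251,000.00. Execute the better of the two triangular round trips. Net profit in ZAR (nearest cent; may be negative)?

Net profit: ZAR 1,890.06

Best loop ZAR → NOK → JPY → ZAR:
ZAR 251,000.00 × 0.56105 (sell ZAR at bid) = NOK 140,823.55
NOK 140,823.55 × 13.587 (sell NOK at bid) = JPY 1,913,370
JPY 1,913,370 × 0.13217 (sell JPY at bid) = ZAR 252,890.06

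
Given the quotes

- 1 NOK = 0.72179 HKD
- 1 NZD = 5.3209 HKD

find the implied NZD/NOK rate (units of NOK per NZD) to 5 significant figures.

NZD/NOK = 7.3718

1 NZD × 5.3209 = 5.3209 HKD
5.3209 HKD ÷ 0.72179 = 7.37181 NOK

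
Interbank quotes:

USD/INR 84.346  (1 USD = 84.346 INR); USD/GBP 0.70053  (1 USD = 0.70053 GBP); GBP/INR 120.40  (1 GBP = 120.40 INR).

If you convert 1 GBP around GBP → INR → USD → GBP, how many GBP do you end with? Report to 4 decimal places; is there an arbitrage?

Around GBP → INR → USD → GBP: 1 × 120.40 ÷ 84.346 × 0.70053 = 0.999974
Product ≈ 1 (deviation 0.003%, within rounding noise).

1.0000 (no arbitrage)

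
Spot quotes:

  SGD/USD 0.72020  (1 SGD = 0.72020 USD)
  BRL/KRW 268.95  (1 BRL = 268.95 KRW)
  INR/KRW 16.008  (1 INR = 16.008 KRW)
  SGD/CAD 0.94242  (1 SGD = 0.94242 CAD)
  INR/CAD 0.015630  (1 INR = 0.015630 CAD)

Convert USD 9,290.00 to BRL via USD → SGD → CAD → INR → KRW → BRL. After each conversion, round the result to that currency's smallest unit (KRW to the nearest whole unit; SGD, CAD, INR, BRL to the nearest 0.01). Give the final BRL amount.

BRL 46,292.79

USD 9,290.00 ÷ 0.72020 = SGD 12,899.19
SGD 12,899.19 × 0.94242 = CAD 12,156.45
CAD 12,156.45 ÷ 0.015630 = INR 777,763.92
INR 777,763.92 × 16.008 = KRW 12,450,445
KRW 12,450,445 ÷ 268.95 = BRL 46,292.79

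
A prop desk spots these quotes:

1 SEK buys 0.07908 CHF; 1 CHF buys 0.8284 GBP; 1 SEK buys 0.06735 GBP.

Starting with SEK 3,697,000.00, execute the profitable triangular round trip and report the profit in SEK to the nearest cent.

Profitable loop is SEK → GBP → CHF → SEK:
SEK 3,697,000.00 × 0.06735 = GBP 248,992.95
GBP 248,992.95 ÷ 0.8284 = CHF 300,570.92
CHF 300,570.92 ÷ 0.07908 = SEK 3,800,846.23
Profit = SEK 3,800,846.23 − SEK 3,697,000.00

Profit: SEK 103,846.23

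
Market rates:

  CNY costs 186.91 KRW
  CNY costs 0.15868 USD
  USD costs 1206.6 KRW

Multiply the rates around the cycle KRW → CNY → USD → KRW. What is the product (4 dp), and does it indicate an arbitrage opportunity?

1.0244 (arbitrage exists)

Around KRW → CNY → USD → KRW: 1 ÷ 186.91 × 0.15868 × 1206.6 = 1.024361
Product > 1; profitable direction is KRW → CNY → USD → KRW.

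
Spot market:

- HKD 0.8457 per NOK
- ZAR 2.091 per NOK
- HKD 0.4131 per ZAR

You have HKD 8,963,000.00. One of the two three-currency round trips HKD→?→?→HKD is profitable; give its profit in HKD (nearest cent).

Profitable loop is HKD → NOK → ZAR → HKD:
HKD 8,963,000.00 ÷ 0.8457 = NOK 10,598,320.92
NOK 10,598,320.92 × 2.091 = ZAR 22,161,089.04
ZAR 22,161,089.04 × 0.4131 = HKD 9,154,745.88
Profit = HKD 9,154,745.88 − HKD 8,963,000.00

Profit: HKD 191,745.88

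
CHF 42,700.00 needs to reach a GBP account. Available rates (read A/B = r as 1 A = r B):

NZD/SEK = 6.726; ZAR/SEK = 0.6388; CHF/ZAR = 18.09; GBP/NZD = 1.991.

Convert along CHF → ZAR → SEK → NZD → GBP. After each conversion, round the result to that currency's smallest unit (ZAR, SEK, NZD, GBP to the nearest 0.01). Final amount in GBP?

CHF 42,700.00 × 18.09 = ZAR 772,443.00
ZAR 772,443.00 × 0.6388 = SEK 493,436.59
SEK 493,436.59 ÷ 6.726 = NZD 73,362.56
NZD 73,362.56 ÷ 1.991 = GBP 36,847.09

GBP 36,847.09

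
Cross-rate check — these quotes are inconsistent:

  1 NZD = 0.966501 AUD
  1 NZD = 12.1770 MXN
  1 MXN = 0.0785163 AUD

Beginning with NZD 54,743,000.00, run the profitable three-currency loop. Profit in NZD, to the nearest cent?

Profit: NZD 595,931.53

Profitable loop is NZD → AUD → MXN → NZD:
NZD 54,743,000.00 × 0.966501 = AUD 52,909,164.24
AUD 52,909,164.24 ÷ 0.0785163 = MXN 673,862,169.29
MXN 673,862,169.29 ÷ 12.1770 = NZD 55,338,931.53
Profit = NZD 55,338,931.53 − NZD 54,743,000.00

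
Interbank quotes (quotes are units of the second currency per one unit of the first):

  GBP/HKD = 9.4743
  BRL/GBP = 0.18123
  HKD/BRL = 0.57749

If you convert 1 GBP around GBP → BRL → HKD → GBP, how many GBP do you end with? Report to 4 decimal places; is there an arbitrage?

1.0085 (arbitrage exists)

Around GBP → BRL → HKD → GBP: 1 ÷ 0.18123 ÷ 0.57749 ÷ 9.4743 = 1.008506
Product > 1; profitable direction is GBP → BRL → HKD → GBP.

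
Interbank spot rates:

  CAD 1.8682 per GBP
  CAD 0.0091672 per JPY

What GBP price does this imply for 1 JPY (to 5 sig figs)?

1 JPY × 0.0091672 = 0.0091672 CAD
0.0091672 CAD ÷ 1.8682 = 0.00490697 GBP

JPY/GBP = 0.0049070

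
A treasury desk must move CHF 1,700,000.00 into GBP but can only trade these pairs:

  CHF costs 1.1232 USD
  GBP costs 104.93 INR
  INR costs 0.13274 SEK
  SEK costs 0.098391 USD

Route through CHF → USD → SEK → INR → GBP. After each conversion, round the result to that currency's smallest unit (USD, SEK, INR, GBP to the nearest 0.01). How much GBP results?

GBP 1,393,314.50

CHF 1,700,000.00 × 1.1232 = USD 1,909,440.00
USD 1,909,440.00 ÷ 0.098391 = SEK 19,406,653.05
SEK 19,406,653.05 ÷ 0.13274 = INR 146,200,490.06
INR 146,200,490.06 ÷ 104.93 = GBP 1,393,314.50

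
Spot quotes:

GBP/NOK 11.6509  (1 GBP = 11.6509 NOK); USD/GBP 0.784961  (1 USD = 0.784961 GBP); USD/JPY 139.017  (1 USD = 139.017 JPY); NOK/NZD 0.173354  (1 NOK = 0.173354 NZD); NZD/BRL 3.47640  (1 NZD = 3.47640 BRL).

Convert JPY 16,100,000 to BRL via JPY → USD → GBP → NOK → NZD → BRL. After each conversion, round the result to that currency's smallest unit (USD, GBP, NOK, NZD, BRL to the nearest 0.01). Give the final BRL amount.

JPY 16,100,000 ÷ 139.017 = USD 115,813.17
USD 115,813.17 × 0.784961 = GBP 90,908.82
GBP 90,908.82 × 11.6509 = NOK 1,059,169.57
NOK 1,059,169.57 × 0.173354 = NZD 183,611.28
NZD 183,611.28 × 3.47640 = BRL 638,306.25

BRL 638,306.25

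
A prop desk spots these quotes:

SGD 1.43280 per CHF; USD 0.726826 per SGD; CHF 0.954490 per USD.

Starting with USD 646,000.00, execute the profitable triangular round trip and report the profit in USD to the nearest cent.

Profit: USD 3,897.86

Profitable loop is USD → SGD → CHF → USD:
USD 646,000.00 ÷ 0.726826 = SGD 888,795.94
SGD 888,795.94 ÷ 1.43280 = CHF 620,321.01
CHF 620,321.01 ÷ 0.954490 = USD 649,897.86
Profit = USD 649,897.86 − USD 646,000.00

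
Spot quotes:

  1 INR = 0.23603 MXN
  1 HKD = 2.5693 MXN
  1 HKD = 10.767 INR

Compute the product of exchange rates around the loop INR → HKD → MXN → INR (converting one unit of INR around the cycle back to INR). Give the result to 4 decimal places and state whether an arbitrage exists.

Around INR → HKD → MXN → INR: 1 ÷ 10.767 × 2.5693 ÷ 0.23603 = 1.011004
Product > 1; profitable direction is INR → HKD → MXN → INR.

1.0110 (arbitrage exists)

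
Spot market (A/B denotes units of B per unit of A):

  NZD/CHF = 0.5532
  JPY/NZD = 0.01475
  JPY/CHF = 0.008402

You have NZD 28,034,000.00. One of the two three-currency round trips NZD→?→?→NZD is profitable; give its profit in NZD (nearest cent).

Profit: NZD 832,461.76

Profitable loop is NZD → JPY → CHF → NZD:
NZD 28,034,000.00 ÷ 0.01475 = JPY 1,900,610,169
JPY 1,900,610,169 × 0.008402 = CHF 15,968,926.64
CHF 15,968,926.64 ÷ 0.5532 = NZD 28,866,461.76
Profit = NZD 28,866,461.76 − NZD 28,034,000.00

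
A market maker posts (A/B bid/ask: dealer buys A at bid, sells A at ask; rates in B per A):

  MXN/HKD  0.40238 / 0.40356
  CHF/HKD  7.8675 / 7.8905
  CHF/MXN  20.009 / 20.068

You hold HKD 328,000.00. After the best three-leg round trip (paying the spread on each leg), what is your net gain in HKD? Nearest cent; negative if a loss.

Net profit: HKD 6,681.02

Best loop HKD → CHF → MXN → HKD:
HKD 328,000.00 ÷ 7.8905 (buy CHF at ask) = CHF 41,568.98
CHF 41,568.98 × 20.009 (sell CHF at bid) = MXN 831,753.63
MXN 831,753.63 × 0.40238 (sell MXN at bid) = HKD 334,681.02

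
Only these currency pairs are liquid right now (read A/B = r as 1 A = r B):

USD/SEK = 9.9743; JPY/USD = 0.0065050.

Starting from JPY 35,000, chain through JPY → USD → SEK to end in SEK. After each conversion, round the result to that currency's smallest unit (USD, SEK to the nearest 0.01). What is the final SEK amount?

JPY 35,000 × 0.0065050 = USD 227.68
USD 227.68 × 9.9743 = SEK 2,270.95

SEK 2,270.95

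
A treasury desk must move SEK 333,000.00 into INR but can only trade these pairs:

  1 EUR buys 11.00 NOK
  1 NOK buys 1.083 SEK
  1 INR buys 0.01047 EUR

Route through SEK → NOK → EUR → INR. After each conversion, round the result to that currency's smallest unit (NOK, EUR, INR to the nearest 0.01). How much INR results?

SEK 333,000.00 ÷ 1.083 = NOK 307,479.22
NOK 307,479.22 ÷ 11.00 = EUR 27,952.66
EUR 27,952.66 ÷ 0.01047 = INR 2,669,786.06

INR 2,669,786.06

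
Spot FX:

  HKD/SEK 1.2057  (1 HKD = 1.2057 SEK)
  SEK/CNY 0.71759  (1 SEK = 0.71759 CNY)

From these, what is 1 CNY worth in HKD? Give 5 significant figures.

CNY/HKD = 1.1558

1 CNY ÷ 0.71759 = 1.39355 SEK
1.39355 SEK ÷ 1.2057 = 1.1558 HKD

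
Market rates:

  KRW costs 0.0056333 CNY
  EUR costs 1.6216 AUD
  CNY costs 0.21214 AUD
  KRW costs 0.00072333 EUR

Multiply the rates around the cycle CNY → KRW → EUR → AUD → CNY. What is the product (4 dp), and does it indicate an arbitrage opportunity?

0.9815 (arbitrage exists)

Around CNY → KRW → EUR → AUD → CNY: 1 ÷ 0.0056333 × 0.00072333 × 1.6216 ÷ 0.21214 = 0.981510
Product < 1; profitable direction is CNY → AUD → EUR → KRW → CNY.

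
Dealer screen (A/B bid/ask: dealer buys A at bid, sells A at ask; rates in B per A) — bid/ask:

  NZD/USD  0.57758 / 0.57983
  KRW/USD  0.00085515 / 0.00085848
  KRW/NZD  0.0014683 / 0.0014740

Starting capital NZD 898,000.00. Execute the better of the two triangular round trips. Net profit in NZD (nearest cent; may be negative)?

Net profit: NZD 504.94

Best loop NZD → KRW → USD → NZD:
NZD 898,000.00 ÷ 0.0014740 (buy KRW at ask) = KRW 609,226,594
KRW 609,226,594 × 0.00085515 (sell KRW at bid) = USD 520,980.12
USD 520,980.12 ÷ 0.57983 (buy NZD at ask) = NZD 898,504.94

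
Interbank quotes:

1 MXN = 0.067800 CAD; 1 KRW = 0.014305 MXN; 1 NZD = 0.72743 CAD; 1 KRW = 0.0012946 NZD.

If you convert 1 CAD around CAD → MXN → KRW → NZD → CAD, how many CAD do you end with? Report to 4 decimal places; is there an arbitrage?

Around CAD → MXN → KRW → NZD → CAD: 1 ÷ 0.067800 ÷ 0.014305 × 0.0012946 × 0.72743 = 0.970978
Product < 1; profitable direction is CAD → NZD → KRW → MXN → CAD.

0.9710 (arbitrage exists)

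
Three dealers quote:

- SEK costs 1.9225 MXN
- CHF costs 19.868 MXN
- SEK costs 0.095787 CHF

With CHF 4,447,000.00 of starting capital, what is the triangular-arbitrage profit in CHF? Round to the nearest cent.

Profit: CHF 45,341.42

Profitable loop is CHF → SEK → MXN → CHF:
CHF 4,447,000.00 ÷ 0.095787 = SEK 46,425,924.19
SEK 46,425,924.19 × 1.9225 = MXN 89,253,839.25
MXN 89,253,839.25 ÷ 19.868 = CHF 4,492,341.42
Profit = CHF 4,492,341.42 − CHF 4,447,000.00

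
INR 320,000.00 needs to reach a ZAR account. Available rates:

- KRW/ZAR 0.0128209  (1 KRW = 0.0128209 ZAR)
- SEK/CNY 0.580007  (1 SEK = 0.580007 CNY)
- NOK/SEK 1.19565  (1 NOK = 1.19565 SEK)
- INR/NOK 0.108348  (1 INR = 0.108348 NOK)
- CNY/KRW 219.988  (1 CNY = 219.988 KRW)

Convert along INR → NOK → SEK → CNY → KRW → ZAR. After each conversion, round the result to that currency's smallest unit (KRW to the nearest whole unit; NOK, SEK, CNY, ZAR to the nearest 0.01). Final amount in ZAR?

INR 320,000.00 × 0.108348 = NOK 34,671.36
NOK 34,671.36 × 1.19565 = SEK 41,454.81
SEK 41,454.81 × 0.580007 = CNY 24,044.08
CNY 24,044.08 × 219.988 = KRW 5,289,409
KRW 5,289,409 × 0.0128209 = ZAR 67,814.98

ZAR 67,814.98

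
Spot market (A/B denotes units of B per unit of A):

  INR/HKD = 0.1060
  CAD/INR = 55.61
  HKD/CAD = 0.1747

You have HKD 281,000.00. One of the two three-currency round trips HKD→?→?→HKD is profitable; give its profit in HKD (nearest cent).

Profit: HKD 8,372.99

Profitable loop is HKD → CAD → INR → HKD:
HKD 281,000.00 × 0.1747 = CAD 49,090.70
CAD 49,090.70 × 55.61 = INR 2,729,933.83
INR 2,729,933.83 × 0.1060 = HKD 289,372.99
Profit = HKD 289,372.99 − HKD 281,000.00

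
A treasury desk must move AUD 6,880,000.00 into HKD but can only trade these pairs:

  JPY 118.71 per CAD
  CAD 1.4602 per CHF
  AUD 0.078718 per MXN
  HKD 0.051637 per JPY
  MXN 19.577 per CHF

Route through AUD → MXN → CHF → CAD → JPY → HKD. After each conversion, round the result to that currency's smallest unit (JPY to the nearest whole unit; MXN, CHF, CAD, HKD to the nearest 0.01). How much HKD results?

AUD 6,880,000.00 ÷ 0.078718 = MXN 87,400,594.53
MXN 87,400,594.53 ÷ 19.577 = CHF 4,464,452.91
CHF 4,464,452.91 × 1.4602 = CAD 6,518,994.14
CAD 6,518,994.14 × 118.71 = JPY 773,869,794
JPY 773,869,794 × 0.051637 = HKD 39,960,314.55

HKD 39,960,314.55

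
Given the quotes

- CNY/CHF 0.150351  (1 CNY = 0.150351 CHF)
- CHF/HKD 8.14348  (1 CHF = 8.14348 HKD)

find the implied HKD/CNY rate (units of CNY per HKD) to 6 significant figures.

HKD/CNY = 0.816740

1 HKD ÷ 8.14348 = 0.122798 CHF
0.122798 CHF ÷ 0.150351 = 0.81674 CNY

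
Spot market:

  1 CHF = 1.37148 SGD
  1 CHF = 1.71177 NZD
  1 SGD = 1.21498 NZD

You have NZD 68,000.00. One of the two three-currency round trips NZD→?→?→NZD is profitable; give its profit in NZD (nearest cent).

Profitable loop is NZD → SGD → CHF → NZD:
NZD 68,000.00 ÷ 1.21498 = SGD 55,968.00
SGD 55,968.00 ÷ 1.37148 = CHF 40,808.47
CHF 40,808.47 × 1.71177 = NZD 69,854.71
Profit = NZD 69,854.71 − NZD 68,000.00

Profit: NZD 1,854.71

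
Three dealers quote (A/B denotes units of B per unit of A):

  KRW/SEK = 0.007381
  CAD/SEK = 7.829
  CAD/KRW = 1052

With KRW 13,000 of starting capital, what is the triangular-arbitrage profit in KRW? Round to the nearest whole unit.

Profit: KRW 107

Profitable loop is KRW → CAD → SEK → KRW:
KRW 13,000 ÷ 1052 = CAD 12.36
CAD 12.36 × 7.829 = SEK 96.75
SEK 96.75 ÷ 0.007381 = KRW 13,107
Profit = KRW 13,107 − KRW 13,000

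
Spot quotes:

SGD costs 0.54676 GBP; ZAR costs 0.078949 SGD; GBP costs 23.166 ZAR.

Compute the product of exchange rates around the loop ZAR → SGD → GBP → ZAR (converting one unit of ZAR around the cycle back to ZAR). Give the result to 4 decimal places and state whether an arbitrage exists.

Around ZAR → SGD → GBP → ZAR: 1 × 0.078949 × 0.54676 × 23.166 = 0.999987
Product ≈ 1 (deviation 0.001%, within rounding noise).

1.0000 (no arbitrage)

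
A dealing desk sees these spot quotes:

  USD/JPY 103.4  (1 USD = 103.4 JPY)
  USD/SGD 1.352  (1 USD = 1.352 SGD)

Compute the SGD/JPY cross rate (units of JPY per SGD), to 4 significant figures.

SGD/JPY = 76.48

1 SGD ÷ 1.352 = 0.739645 USD
0.739645 USD × 103.4 = 76.4793 JPY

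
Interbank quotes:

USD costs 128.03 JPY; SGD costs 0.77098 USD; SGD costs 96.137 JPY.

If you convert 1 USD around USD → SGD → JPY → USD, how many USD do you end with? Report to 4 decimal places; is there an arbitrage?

Around USD → SGD → JPY → USD: 1 ÷ 0.77098 × 96.137 ÷ 128.03 = 0.973948
Product < 1; profitable direction is USD → JPY → SGD → USD.

0.9739 (arbitrage exists)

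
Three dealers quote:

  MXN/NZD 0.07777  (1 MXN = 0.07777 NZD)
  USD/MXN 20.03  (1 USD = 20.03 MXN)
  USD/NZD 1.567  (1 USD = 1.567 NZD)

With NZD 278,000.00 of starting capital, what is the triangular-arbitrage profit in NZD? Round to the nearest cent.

Profit: NZD 1,653.81

Profitable loop is NZD → MXN → USD → NZD:
NZD 278,000.00 ÷ 0.07777 = MXN 3,574,643.18
MXN 3,574,643.18 ÷ 20.03 = USD 178,464.46
USD 178,464.46 × 1.567 = NZD 279,653.81
Profit = NZD 279,653.81 − NZD 278,000.00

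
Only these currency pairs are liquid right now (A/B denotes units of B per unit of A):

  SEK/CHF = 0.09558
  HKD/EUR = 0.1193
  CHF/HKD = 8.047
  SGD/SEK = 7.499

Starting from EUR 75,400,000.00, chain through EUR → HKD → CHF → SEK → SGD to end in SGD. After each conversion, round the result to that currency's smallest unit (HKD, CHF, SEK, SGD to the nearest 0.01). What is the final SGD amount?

SGD 109,578,795.19

EUR 75,400,000.00 ÷ 0.1193 = HKD 632,020,117.35
HKD 632,020,117.35 ÷ 8.047 = CHF 78,541,085.79
CHF 78,541,085.79 ÷ 0.09558 = SEK 821,731,385.12
SEK 821,731,385.12 ÷ 7.499 = SGD 109,578,795.19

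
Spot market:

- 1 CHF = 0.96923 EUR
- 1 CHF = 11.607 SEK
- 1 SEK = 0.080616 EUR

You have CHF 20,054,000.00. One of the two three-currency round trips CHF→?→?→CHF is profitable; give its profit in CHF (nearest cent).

Profit: CHF 718,397.70

Profitable loop is CHF → EUR → SEK → CHF:
CHF 20,054,000.00 × 0.96923 = EUR 19,436,938.42
EUR 19,436,938.42 ÷ 0.080616 = SEK 241,105,220.06
SEK 241,105,220.06 ÷ 11.607 = CHF 20,772,397.70
Profit = CHF 20,772,397.70 − CHF 20,054,000.00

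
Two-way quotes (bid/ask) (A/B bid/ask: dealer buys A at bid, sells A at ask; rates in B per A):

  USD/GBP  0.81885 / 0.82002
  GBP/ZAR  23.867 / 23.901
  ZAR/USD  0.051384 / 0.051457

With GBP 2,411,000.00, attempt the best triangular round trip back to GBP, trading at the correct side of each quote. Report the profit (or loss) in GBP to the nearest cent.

Best loop GBP → ZAR → USD → GBP:
GBP 2,411,000.00 × 23.867 (sell GBP at bid) = ZAR 57,543,337.00
ZAR 57,543,337.00 × 0.051384 (sell ZAR at bid) = USD 2,956,806.83
USD 2,956,806.83 × 0.81885 (sell USD at bid) = GBP 2,421,181.27

Net profit: GBP 10,181.27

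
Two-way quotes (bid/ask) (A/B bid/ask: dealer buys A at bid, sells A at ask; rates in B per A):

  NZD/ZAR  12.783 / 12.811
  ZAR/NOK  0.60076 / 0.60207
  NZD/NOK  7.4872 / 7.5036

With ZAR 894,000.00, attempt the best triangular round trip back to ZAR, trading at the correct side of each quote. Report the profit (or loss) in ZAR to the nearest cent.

Best loop ZAR → NOK → NZD → ZAR:
ZAR 894,000.00 × 0.60076 (sell ZAR at bid) = NOK 537,079.44
NOK 537,079.44 ÷ 7.5036 (buy NZD at ask) = NZD 71,576.24
NZD 71,576.24 × 12.783 (sell NZD at bid) = ZAR 914,959.02

Net profit: ZAR 20,959.02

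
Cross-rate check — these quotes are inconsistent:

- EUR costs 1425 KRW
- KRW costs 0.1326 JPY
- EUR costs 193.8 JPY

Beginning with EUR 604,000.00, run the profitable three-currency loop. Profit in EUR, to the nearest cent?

Profitable loop is EUR → JPY → KRW → EUR:
EUR 604,000.00 × 193.8 = JPY 117,055,200
JPY 117,055,200 ÷ 0.1326 = KRW 882,769,231
KRW 882,769,231 ÷ 1425 = EUR 619,487.18
Profit = EUR 619,487.18 − EUR 604,000.00

Profit: EUR 15,487.18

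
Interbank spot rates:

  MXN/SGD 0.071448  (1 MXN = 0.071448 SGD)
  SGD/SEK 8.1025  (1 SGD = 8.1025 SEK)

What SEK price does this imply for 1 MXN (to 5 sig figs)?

MXN/SEK = 0.57891

1 MXN × 0.071448 = 0.071448 SGD
0.071448 SGD × 8.1025 = 0.578907 SEK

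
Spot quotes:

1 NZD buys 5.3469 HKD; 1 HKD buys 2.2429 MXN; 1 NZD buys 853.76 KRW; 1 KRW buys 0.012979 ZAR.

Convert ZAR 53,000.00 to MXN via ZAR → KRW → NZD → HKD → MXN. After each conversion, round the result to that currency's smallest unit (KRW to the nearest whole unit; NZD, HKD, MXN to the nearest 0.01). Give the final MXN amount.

MXN 57,360.19

ZAR 53,000.00 ÷ 0.012979 = KRW 4,083,520
KRW 4,083,520 ÷ 853.76 = NZD 4,782.98
NZD 4,782.98 × 5.3469 = HKD 25,574.12
HKD 25,574.12 × 2.2429 = MXN 57,360.19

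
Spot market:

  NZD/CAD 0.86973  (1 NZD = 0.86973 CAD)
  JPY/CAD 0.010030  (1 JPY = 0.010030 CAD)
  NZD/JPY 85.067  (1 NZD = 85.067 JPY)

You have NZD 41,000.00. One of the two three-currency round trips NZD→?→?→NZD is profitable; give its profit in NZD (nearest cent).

Profitable loop is NZD → CAD → JPY → NZD:
NZD 41,000.00 × 0.86973 = CAD 35,658.93
CAD 35,658.93 ÷ 0.010030 = JPY 3,555,227
JPY 3,555,227 ÷ 85.067 = NZD 41,793.26
Profit = NZD 41,793.26 − NZD 41,000.00

Profit: NZD 793.26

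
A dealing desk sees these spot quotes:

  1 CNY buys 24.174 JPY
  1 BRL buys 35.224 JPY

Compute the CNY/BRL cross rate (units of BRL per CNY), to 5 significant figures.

CNY/BRL = 0.68629

1 CNY × 24.174 = 24.174 JPY
24.174 JPY ÷ 35.224 = 0.686293 BRL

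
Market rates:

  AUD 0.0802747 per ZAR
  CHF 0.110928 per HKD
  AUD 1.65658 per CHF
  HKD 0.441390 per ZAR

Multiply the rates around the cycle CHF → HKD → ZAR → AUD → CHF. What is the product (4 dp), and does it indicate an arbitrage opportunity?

0.9897 (arbitrage exists)

Around CHF → HKD → ZAR → AUD → CHF: 1 ÷ 0.110928 ÷ 0.441390 × 0.0802747 ÷ 1.65658 = 0.989698
Product < 1; profitable direction is CHF → AUD → ZAR → HKD → CHF.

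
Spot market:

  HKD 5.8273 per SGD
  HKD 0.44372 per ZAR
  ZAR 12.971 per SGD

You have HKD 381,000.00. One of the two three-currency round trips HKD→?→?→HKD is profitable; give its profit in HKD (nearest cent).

Profitable loop is HKD → ZAR → SGD → HKD:
HKD 381,000.00 ÷ 0.44372 = ZAR 858,649.60
ZAR 858,649.60 ÷ 12.971 = SGD 66,197.64
SGD 66,197.64 × 5.8273 = HKD 385,753.51
Profit = HKD 385,753.51 − HKD 381,000.00

Profit: HKD 4,753.51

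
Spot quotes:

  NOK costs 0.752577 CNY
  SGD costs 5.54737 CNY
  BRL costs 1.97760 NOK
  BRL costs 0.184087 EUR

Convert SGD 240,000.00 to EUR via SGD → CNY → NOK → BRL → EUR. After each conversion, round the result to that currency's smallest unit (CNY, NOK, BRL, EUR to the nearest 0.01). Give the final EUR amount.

EUR 164,676.68

SGD 240,000.00 × 5.54737 = CNY 1,331,368.80
CNY 1,331,368.80 ÷ 0.752577 = NOK 1,769,079.84
NOK 1,769,079.84 ÷ 1.97760 = BRL 894,558.98
BRL 894,558.98 × 0.184087 = EUR 164,676.68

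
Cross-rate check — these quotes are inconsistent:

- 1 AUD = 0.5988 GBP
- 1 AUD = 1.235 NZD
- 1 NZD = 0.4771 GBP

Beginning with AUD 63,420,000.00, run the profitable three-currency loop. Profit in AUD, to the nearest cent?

Profitable loop is AUD → GBP → NZD → AUD:
AUD 63,420,000.00 × 0.5988 = GBP 37,975,896.00
GBP 37,975,896.00 ÷ 0.4771 = NZD 79,597,350.66
NZD 79,597,350.66 ÷ 1.235 = AUD 64,451,296.08
Profit = AUD 64,451,296.08 − AUD 63,420,000.00

Profit: AUD 1,031,296.08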